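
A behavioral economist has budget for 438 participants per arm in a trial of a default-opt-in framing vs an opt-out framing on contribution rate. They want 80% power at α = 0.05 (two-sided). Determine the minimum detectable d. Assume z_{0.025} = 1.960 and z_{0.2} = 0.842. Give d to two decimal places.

d_min ≈ 0.19

For two independent groups of n = 438 each: d_min = (z_{α/2} + z_β)·√(2/n).
z-sum = 1.960 + 0.842 = 2.802.
d_min = 2.802 × √(2/438) = 2.802 × 0.0676 = 0.189.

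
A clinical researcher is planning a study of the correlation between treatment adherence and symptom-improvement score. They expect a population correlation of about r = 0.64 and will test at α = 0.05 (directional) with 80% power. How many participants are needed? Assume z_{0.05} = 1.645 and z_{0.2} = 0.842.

Fisher's z: C = ½·ln((1+r)/(1−r)) = ½·ln(4.5556) = 0.7582.
n = ((z_{α} + z_β)/C)² + 3.
(1.645 + 0.842) / 0.7582 = 2.487 / 0.7582 = 3.280.
n = 3.280² + 3 = 10.76 + 3 = 13.8.
Round up.

n = 14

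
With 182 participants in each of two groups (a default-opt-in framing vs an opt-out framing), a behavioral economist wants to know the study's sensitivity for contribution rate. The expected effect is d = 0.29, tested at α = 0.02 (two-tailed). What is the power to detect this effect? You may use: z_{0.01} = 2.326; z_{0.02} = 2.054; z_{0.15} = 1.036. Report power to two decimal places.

For two equal groups, power = Φ(d·√(n/2) − z_{α/2}).
d·√(n/2) = 0.29 × √(182/2) = 0.29 × 9.539 = 2.766.
z_β = 2.766 − 2.326 = 0.440.
Power = Φ(0.440) = 0.670.

power ≈ 0.67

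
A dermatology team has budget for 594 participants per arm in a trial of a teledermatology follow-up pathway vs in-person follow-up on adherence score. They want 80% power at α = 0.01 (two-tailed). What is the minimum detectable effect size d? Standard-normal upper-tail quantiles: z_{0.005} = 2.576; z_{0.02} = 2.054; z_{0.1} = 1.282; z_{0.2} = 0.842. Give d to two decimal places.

d_min ≈ 0.20

For two independent groups of n = 594 each: d_min = (z_{α/2} + z_β)·√(2/n).
z-sum = 2.576 + 0.842 = 3.418.
d_min = 3.418 × √(2/594) = 3.418 × 0.0580 = 0.198.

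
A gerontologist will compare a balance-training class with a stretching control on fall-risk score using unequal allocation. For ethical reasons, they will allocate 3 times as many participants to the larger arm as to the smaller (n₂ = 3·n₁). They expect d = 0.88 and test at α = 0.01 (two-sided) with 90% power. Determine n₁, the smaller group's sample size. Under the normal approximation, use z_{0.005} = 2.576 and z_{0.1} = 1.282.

With allocation ratio k = n₂/n₁ = 3, Var(x̄₁−x̄₂) = σ²(1/n₁ + 1/(k·n₁)) = σ²·(k+1)/(k·n₁).
So n₁ = (1 + 1/k)·((z_{α/2} + z_β)/d)² = 1.333 × (3.858/0.88)².
n₁ = 1.333 × 19.22 = 25.6.
Round up: n₁ = 26, giving n₂ = 3 × 26 = 78.

n₁ = 26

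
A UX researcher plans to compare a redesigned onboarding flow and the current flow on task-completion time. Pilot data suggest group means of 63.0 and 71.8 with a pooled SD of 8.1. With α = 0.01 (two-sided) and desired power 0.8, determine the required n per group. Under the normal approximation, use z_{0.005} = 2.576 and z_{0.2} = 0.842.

Cohen's d = |M₁ − M₂| / SD_pooled = |63.0 − 71.8| / 8.1 = 8.8 / 8.1 = 1.086.
For two independent groups with equal n: n = 2·((z_{α/2} + z_β) / d)².
z_{α/2} + z_β = 2.576 + 0.842 = 3.418.
n = 2 × (3.418 / 1.086)² = 2 × 3.147² = 2 × 9.91 = 19.8.
Round up to the next whole participant.

n = 20 per group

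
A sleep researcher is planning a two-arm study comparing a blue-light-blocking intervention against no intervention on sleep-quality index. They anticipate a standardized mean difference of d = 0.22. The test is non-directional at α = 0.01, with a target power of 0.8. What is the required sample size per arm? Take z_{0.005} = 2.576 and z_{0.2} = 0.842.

n = 483 per group

For two independent groups with equal n: n = 2·((z_{α/2} + z_β) / d)².
z_{α/2} + z_β = 2.576 + 0.842 = 3.418.
n = 2 × (3.418 / 0.22)² = 2 × 15.536² = 2 × 241.38 = 482.8.
Round up to the next whole participant.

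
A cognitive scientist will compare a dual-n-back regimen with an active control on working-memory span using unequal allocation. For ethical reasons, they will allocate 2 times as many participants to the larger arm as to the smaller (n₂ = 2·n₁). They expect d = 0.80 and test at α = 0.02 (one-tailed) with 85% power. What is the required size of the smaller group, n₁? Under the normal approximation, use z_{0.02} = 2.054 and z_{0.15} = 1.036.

n₁ = 23

With allocation ratio k = n₂/n₁ = 2, Var(x̄₁−x̄₂) = σ²(1/n₁ + 1/(k·n₁)) = σ²·(k+1)/(k·n₁).
So n₁ = (1 + 1/k)·((z_{α} + z_β)/d)² = 1.500 × (3.090/0.80)².
n₁ = 1.500 × 14.92 = 22.4.
Round up: n₁ = 23, giving n₂ = 2 × 23 = 46.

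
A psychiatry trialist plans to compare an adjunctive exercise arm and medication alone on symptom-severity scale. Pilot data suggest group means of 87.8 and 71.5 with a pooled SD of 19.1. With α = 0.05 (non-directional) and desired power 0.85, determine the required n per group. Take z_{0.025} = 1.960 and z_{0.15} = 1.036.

n = 25 per group

Cohen's d = |M₁ − M₂| / SD_pooled = |87.8 − 71.5| / 19.1 = 16.3 / 19.1 = 0.853.
For two independent groups with equal n: n = 2·((z_{α/2} + z_β) / d)².
z_{α/2} + z_β = 1.960 + 1.036 = 2.996.
n = 2 × (2.996 / 0.853)² = 2 × 3.512² = 2 × 12.34 = 24.7.
Round up to the next whole participant.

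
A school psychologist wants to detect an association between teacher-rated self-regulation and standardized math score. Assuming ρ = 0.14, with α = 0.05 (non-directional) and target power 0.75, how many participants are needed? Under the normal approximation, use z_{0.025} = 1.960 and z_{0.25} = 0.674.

n = 353

Fisher's z: C = ½·ln((1+r)/(1−r)) = ½·ln(1.3256) = 0.1409.
n = ((z_{α/2} + z_β)/C)² + 3.
(1.960 + 0.674) / 0.1409 = 2.634 / 0.1409 = 18.694.
n = 18.694² + 3 = 349.47 + 3 = 352.5.
Round up.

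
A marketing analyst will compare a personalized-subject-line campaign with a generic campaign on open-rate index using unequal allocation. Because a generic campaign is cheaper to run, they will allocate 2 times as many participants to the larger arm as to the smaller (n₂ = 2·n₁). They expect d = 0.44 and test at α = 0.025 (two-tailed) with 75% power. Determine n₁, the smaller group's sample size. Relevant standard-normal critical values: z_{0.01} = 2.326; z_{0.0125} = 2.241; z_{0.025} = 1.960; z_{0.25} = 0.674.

n₁ = 66

With allocation ratio k = n₂/n₁ = 2, Var(x̄₁−x̄₂) = σ²(1/n₁ + 1/(k·n₁)) = σ²·(k+1)/(k·n₁).
So n₁ = (1 + 1/k)·((z_{α/2} + z_β)/d)² = 1.500 × (2.915/0.44)².
n₁ = 1.500 × 43.89 = 65.8.
Round up: n₁ = 66, giving n₂ = 2 × 66 = 132.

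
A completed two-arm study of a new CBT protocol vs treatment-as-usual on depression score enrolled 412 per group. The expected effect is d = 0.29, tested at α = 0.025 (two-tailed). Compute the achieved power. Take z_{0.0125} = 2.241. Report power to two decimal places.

For two equal groups, power = Φ(d·√(n/2) − z_{α/2}).
d·√(n/2) = 0.29 × √(412/2) = 0.29 × 14.353 = 4.162.
z_β = 4.162 − 2.241 = 1.921.
Power = Φ(1.921) = 0.973.

power ≈ 0.97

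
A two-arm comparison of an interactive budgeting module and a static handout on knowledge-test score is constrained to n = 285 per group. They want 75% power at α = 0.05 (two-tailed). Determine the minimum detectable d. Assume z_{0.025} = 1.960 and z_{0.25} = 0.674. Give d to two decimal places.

For two independent groups of n = 285 each: d_min = (z_{α/2} + z_β)·√(2/n).
z-sum = 1.960 + 0.674 = 2.634.
d_min = 2.634 × √(2/285) = 2.634 × 0.0838 = 0.221.

d_min ≈ 0.22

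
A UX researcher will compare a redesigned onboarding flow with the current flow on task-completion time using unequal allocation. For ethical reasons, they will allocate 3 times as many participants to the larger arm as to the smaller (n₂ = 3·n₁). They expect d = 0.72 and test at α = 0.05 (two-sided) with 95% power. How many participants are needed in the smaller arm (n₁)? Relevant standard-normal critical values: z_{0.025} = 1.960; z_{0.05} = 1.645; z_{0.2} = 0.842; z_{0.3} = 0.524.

n₁ = 34

With allocation ratio k = n₂/n₁ = 3, Var(x̄₁−x̄₂) = σ²(1/n₁ + 1/(k·n₁)) = σ²·(k+1)/(k·n₁).
So n₁ = (1 + 1/k)·((z_{α/2} + z_β)/d)² = 1.333 × (3.605/0.72)².
n₁ = 1.333 × 25.07 = 33.4.
Round up: n₁ = 34, giving n₂ = 3 × 34 = 102.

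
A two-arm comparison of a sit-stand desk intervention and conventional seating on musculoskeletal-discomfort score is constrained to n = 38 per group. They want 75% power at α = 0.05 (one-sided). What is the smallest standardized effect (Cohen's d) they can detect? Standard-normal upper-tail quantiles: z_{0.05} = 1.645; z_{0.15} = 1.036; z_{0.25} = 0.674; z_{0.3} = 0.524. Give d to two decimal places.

For two independent groups of n = 38 each: d_min = (z_{α} + z_β)·√(2/n).
z-sum = 1.645 + 0.674 = 2.319.
d_min = 2.319 × √(2/38) = 2.319 × 0.2294 = 0.532.

d_min ≈ 0.53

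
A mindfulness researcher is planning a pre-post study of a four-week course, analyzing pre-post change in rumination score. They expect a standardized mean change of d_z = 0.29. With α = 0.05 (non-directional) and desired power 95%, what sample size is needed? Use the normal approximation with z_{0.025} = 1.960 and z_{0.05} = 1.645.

For a paired (one-sample on differences) test: n = ((z_{α/2} + z_β) / d)².
z_{α/2} + z_β = 1.960 + 1.645 = 3.605.
n = (3.605 / 0.29)² = 12.431² = 154.53.
Round up.

n = 155 pairs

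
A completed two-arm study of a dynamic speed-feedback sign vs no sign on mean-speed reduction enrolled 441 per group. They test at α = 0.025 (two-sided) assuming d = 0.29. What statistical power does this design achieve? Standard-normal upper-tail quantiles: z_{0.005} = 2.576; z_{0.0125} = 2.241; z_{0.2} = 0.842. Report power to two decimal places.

For two equal groups, power = Φ(d·√(n/2) − z_{α/2}).
d·√(n/2) = 0.29 × √(441/2) = 0.29 × 14.849 = 4.306.
z_β = 4.306 − 2.241 = 2.065.
Power = Φ(2.065) = 0.981.

power ≈ 0.98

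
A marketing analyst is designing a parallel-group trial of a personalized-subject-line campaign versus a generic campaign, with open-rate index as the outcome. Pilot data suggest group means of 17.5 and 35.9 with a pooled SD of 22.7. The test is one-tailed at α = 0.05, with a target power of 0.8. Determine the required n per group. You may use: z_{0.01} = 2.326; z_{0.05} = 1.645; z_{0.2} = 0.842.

Cohen's d = |M₁ − M₂| / SD_pooled = |17.5 − 35.9| / 22.7 = 18.4 / 22.7 = 0.811.
For two independent groups with equal n: n = 2·((z_{α} + z_β) / d)².
z_{α} + z_β = 1.645 + 0.842 = 2.487.
n = 2 × (2.487 / 0.811)² = 2 × 3.067² = 2 × 9.40 = 18.8.
Round up to the next whole participant.

n = 19 per group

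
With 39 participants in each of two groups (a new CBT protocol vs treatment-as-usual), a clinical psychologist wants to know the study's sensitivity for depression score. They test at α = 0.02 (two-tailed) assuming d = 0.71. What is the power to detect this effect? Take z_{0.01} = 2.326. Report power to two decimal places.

For two equal groups, power = Φ(d·√(n/2) − z_{α/2}).
d·√(n/2) = 0.71 × √(39/2) = 0.71 × 4.416 = 3.135.
z_β = 3.135 − 2.326 = 0.809.
Power = Φ(0.809) = 0.791.

power ≈ 0.79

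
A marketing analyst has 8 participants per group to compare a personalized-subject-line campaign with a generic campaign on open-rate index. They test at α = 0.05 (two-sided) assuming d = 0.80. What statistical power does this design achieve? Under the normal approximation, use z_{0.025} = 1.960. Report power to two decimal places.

power ≈ 0.36

For two equal groups, power = Φ(d·√(n/2) − z_{α/2}).
d·√(n/2) = 0.80 × √(8/2) = 0.80 × 2.000 = 1.600.
z_β = 1.600 − 1.960 = -0.360.
Power = Φ(-0.360) = 0.359.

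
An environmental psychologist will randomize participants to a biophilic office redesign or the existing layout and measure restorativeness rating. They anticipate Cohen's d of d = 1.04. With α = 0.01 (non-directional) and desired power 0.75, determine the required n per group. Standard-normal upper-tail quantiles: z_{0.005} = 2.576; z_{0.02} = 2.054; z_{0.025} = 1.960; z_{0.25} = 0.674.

For two independent groups with equal n: n = 2·((z_{α/2} + z_β) / d)².
z_{α/2} + z_β = 2.576 + 0.674 = 3.250.
n = 2 × (3.250 / 1.04)² = 2 × 3.125² = 2 × 9.77 = 19.5.
Round up to the next whole participant.

n = 20 per group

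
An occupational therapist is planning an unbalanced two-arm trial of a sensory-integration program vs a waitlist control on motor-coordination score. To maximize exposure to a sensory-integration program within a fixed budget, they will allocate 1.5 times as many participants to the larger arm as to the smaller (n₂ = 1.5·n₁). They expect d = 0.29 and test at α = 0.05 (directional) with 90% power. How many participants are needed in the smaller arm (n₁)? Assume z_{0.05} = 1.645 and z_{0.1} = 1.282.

With allocation ratio k = n₂/n₁ = 1.5, Var(x̄₁−x̄₂) = σ²(1/n₁ + 1/(k·n₁)) = σ²·(k+1)/(k·n₁).
So n₁ = (1 + 1/k)·((z_{α} + z_β)/d)² = 1.667 × (2.927/0.29)².
n₁ = 1.667 × 101.87 = 169.8.
Round up: n₁ = 170, giving n₂ = 1.5 × 170 = 255.

n₁ = 170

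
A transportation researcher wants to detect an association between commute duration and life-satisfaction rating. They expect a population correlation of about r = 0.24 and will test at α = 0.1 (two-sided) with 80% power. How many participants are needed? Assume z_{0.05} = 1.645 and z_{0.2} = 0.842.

n = 107

Fisher's z: C = ½·ln((1+r)/(1−r)) = ½·ln(1.6316) = 0.2448.
n = ((z_{α/2} + z_β)/C)² + 3.
(1.645 + 0.842) / 0.2448 = 2.487 / 0.2448 = 10.159.
n = 10.159² + 3 = 103.21 + 3 = 106.2.
Round up.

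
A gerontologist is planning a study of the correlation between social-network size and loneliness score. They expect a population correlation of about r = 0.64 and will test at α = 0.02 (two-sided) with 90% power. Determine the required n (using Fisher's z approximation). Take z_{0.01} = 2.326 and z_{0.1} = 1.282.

Fisher's z: C = ½·ln((1+r)/(1−r)) = ½·ln(4.5556) = 0.7582.
n = ((z_{α/2} + z_β)/C)² + 3.
(2.326 + 1.282) / 0.7582 = 3.608 / 0.7582 = 4.759.
n = 4.759² + 3 = 22.64 + 3 = 25.6.
Round up.

n = 26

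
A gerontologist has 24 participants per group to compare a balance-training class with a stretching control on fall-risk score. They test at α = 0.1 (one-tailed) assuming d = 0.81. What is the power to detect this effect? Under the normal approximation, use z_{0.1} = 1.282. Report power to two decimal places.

power ≈ 0.94

For two equal groups, power = Φ(d·√(n/2) − z_{α}).
d·√(n/2) = 0.81 × √(24/2) = 0.81 × 3.464 = 2.806.
z_β = 2.806 − 1.282 = 1.524.
Power = Φ(1.524) = 0.936.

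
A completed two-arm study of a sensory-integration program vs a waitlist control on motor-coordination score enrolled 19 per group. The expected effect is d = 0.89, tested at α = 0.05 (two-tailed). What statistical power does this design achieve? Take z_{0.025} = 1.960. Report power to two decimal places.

For two equal groups, power = Φ(d·√(n/2) − z_{α/2}).
d·√(n/2) = 0.89 × √(19/2) = 0.89 × 3.082 = 2.743.
z_β = 2.743 − 1.960 = 0.783.
Power = Φ(0.783) = 0.783.

power ≈ 0.78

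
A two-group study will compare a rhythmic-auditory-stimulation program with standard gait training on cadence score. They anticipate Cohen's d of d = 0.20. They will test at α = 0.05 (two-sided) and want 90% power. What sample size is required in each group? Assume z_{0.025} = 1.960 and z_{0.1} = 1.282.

For two independent groups with equal n: n = 2·((z_{α/2} + z_β) / d)².
z_{α/2} + z_β = 1.960 + 1.282 = 3.242.
n = 2 × (3.242 / 0.20)² = 2 × 16.210² = 2 × 262.76 = 525.5.
Round up to the next whole participant.

n = 526 per group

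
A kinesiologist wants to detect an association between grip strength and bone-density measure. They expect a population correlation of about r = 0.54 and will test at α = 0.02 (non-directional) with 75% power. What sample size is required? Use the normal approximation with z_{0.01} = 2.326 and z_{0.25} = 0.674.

Fisher's z: C = ½·ln((1+r)/(1−r)) = ½·ln(3.3478) = 0.6042.
n = ((z_{α/2} + z_β)/C)² + 3.
(2.326 + 0.674) / 0.6042 = 3.000 / 0.6042 = 4.965.
n = 4.965² + 3 = 24.65 + 3 = 27.7.
Round up.

n = 28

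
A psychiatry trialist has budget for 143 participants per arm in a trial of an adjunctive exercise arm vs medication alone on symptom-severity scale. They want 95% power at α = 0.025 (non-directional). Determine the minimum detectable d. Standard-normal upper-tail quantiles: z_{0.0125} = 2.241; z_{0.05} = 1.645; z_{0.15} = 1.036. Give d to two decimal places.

For two independent groups of n = 143 each: d_min = (z_{α/2} + z_β)·√(2/n).
z-sum = 2.241 + 1.645 = 3.886.
d_min = 3.886 × √(2/143) = 3.886 × 0.1183 = 0.460.

d_min ≈ 0.46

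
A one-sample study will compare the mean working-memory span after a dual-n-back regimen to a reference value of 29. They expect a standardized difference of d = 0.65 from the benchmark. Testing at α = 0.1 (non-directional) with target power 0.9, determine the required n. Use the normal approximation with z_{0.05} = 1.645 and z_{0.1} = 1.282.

For a one-sample test: n = ((z_{α/2} + z_β) / d)².
z_{α/2} + z_β = 1.645 + 1.282 = 2.927.
n = (2.927 / 0.65)² = 4.503² = 20.28.
Round up.

n = 21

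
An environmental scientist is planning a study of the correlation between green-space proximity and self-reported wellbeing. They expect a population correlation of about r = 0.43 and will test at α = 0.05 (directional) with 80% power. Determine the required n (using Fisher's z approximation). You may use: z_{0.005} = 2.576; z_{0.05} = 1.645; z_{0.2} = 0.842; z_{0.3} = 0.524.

n = 33

Fisher's z: C = ½·ln((1+r)/(1−r)) = ½·ln(2.5088) = 0.4599.
n = ((z_{α} + z_β)/C)² + 3.
(1.645 + 0.842) / 0.4599 = 2.487 / 0.4599 = 5.408.
n = 5.408² + 3 = 29.24 + 3 = 32.2.
Round up.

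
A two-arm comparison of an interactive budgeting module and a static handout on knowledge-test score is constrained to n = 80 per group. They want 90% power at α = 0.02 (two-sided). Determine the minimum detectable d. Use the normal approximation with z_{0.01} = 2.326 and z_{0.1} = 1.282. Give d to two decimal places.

For two independent groups of n = 80 each: d_min = (z_{α/2} + z_β)·√(2/n).
z-sum = 2.326 + 1.282 = 3.608.
d_min = 3.608 × √(2/80) = 3.608 × 0.1581 = 0.570.

d_min ≈ 0.57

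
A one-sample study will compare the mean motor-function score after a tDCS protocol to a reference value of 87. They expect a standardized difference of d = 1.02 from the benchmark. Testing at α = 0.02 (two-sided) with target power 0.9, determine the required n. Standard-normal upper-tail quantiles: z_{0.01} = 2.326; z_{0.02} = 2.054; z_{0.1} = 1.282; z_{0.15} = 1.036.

n = 13

For a one-sample test: n = ((z_{α/2} + z_β) / d)².
z_{α/2} + z_β = 2.326 + 1.282 = 3.608.
n = (3.608 / 1.02)² = 3.537² = 12.51.
Round up.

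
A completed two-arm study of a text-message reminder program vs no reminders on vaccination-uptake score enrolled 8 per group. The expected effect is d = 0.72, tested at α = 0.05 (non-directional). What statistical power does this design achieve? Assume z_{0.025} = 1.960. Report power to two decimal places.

For two equal groups, power = Φ(d·√(n/2) − z_{α/2}).
d·√(n/2) = 0.72 × √(8/2) = 0.72 × 2.000 = 1.440.
z_β = 1.440 − 1.960 = -0.520.
Power = Φ(-0.520) = 0.302.

power ≈ 0.30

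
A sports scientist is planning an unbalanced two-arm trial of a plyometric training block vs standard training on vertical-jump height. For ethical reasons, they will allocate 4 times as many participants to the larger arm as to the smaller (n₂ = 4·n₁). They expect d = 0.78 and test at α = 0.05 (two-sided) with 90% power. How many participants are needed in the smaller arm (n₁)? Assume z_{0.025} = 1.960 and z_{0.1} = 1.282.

With allocation ratio k = n₂/n₁ = 4, Var(x̄₁−x̄₂) = σ²(1/n₁ + 1/(k·n₁)) = σ²·(k+1)/(k·n₁).
So n₁ = (1 + 1/k)·((z_{α/2} + z_β)/d)² = 1.250 × (3.242/0.78)².
n₁ = 1.250 × 17.28 = 21.6.
Round up: n₁ = 22, giving n₂ = 4 × 22 = 88.

n₁ = 22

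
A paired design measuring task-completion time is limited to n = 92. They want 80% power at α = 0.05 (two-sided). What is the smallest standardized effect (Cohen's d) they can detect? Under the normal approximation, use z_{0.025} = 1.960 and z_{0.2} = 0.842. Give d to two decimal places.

For a single sample (or paired design) of n = 92: d_min = (z_{α/2} + z_β)/√n.
z-sum = 1.960 + 0.842 = 2.802.
d_min = 2.802 / √92 = 2.802 / 9.592 = 0.292.

d_min ≈ 0.29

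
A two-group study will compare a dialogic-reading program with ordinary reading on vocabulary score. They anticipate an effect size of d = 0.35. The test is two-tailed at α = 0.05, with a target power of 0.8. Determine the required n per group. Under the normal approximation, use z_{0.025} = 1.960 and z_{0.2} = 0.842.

For two independent groups with equal n: n = 2·((z_{α/2} + z_β) / d)².
z_{α/2} + z_β = 1.960 + 0.842 = 2.802.
n = 2 × (2.802 / 0.35)² = 2 × 8.006² = 2 × 64.09 = 128.2.
Round up to the next whole participant.

n = 129 per group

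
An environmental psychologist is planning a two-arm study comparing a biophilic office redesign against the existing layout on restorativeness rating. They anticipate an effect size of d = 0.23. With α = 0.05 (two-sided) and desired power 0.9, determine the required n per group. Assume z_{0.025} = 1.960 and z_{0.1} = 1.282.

n = 398 per group

For two independent groups with equal n: n = 2·((z_{α/2} + z_β) / d)².
z_{α/2} + z_β = 1.960 + 1.282 = 3.242.
n = 2 × (3.242 / 0.23)² = 2 × 14.096² = 2 × 198.69 = 397.4.
Round up to the next whole participant.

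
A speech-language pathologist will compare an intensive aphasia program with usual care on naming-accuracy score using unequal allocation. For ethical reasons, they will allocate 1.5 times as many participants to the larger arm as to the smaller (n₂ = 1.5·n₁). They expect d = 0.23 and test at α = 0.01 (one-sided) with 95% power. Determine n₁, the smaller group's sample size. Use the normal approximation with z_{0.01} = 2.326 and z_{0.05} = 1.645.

n₁ = 497

With allocation ratio k = n₂/n₁ = 1.5, Var(x̄₁−x̄₂) = σ²(1/n₁ + 1/(k·n₁)) = σ²·(k+1)/(k·n₁).
So n₁ = (1 + 1/k)·((z_{α} + z_β)/d)² = 1.667 × (3.971/0.23)².
n₁ = 1.667 × 298.09 = 496.8.
Round up: n₁ = 497, giving n₂ = ⌈1.5 × 497⌉ = ⌈745.5⌉ = 746.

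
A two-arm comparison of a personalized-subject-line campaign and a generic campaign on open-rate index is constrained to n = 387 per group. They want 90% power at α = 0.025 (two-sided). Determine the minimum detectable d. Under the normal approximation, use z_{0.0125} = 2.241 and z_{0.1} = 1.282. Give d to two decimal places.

For two independent groups of n = 387 each: d_min = (z_{α/2} + z_β)·√(2/n).
z-sum = 2.241 + 1.282 = 3.523.
d_min = 3.523 × √(2/387) = 3.523 × 0.0719 = 0.253.

d_min ≈ 0.25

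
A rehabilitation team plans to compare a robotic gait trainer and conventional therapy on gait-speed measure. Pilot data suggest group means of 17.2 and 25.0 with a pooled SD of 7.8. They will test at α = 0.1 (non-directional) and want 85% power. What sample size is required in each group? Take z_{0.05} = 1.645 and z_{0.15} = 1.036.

n = 15 per group

Cohen's d = |M₁ − M₂| / SD_pooled = |17.2 − 25.0| / 7.8 = 7.8 / 7.8 = 1.000.
For two independent groups with equal n: n = 2·((z_{α/2} + z_β) / d)².
z_{α/2} + z_β = 1.645 + 1.036 = 2.681.
n = 2 × (2.681 / 1.000)² = 2 × 2.681² = 2 × 7.19 = 14.4.
Round up to the next whole participant.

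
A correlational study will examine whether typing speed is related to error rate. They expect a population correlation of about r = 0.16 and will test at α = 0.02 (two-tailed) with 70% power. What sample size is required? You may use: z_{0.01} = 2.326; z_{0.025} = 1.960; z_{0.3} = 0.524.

n = 315

Fisher's z: C = ½·ln((1+r)/(1−r)) = ½·ln(1.3810) = 0.1614.
n = ((z_{α/2} + z_β)/C)² + 3.
(2.326 + 0.524) / 0.1614 = 2.850 / 0.1614 = 17.658.
n = 17.658² + 3 = 311.80 + 3 = 314.8.
Round up.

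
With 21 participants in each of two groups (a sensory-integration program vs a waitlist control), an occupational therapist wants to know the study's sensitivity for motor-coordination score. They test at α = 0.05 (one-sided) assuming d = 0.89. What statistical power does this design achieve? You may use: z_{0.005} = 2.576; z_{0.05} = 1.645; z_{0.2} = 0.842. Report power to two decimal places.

power ≈ 0.89

For two equal groups, power = Φ(d·√(n/2) − z_{α}).
d·√(n/2) = 0.89 × √(21/2) = 0.89 × 3.240 = 2.884.
z_β = 2.884 − 1.645 = 1.239.
Power = Φ(1.239) = 0.892.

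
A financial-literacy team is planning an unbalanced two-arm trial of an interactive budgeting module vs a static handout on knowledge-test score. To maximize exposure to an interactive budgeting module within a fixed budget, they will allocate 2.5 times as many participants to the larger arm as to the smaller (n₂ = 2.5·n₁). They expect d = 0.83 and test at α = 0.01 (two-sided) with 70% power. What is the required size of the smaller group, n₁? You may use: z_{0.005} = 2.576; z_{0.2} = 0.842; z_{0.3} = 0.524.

With allocation ratio k = n₂/n₁ = 2.5, Var(x̄₁−x̄₂) = σ²(1/n₁ + 1/(k·n₁)) = σ²·(k+1)/(k·n₁).
So n₁ = (1 + 1/k)·((z_{α/2} + z_β)/d)² = 1.400 × (3.100/0.83)².
n₁ = 1.400 × 13.95 = 19.5.
Round up: n₁ = 20, giving n₂ = 2.5 × 20 = 50.

n₁ = 20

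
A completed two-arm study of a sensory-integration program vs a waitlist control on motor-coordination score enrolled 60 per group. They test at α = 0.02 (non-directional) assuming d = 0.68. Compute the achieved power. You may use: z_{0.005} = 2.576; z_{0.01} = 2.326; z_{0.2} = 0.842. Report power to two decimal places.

power ≈ 0.92

For two equal groups, power = Φ(d·√(n/2) − z_{α/2}).
d·√(n/2) = 0.68 × √(60/2) = 0.68 × 5.477 = 3.725.
z_β = 3.725 − 2.326 = 1.399.
Power = Φ(1.399) = 0.919.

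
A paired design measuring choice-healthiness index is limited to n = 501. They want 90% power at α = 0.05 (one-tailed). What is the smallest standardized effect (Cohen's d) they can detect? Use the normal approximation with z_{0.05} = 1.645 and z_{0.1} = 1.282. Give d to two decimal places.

d_min ≈ 0.13

For a single sample (or paired design) of n = 501: d_min = (z_{α} + z_β)/√n.
z-sum = 1.645 + 1.282 = 2.927.
d_min = 2.927 / √501 = 2.927 / 22.383 = 0.131.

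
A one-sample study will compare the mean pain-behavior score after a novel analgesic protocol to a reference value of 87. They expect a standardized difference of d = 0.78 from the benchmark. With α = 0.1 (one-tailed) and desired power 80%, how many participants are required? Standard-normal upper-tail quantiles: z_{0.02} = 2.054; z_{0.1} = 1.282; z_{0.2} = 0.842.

n = 8

For a one-sample test: n = ((z_{α} + z_β) / d)².
z_{α} + z_β = 1.282 + 0.842 = 2.124.
n = (2.124 / 0.78)² = 2.723² = 7.42.
Round up.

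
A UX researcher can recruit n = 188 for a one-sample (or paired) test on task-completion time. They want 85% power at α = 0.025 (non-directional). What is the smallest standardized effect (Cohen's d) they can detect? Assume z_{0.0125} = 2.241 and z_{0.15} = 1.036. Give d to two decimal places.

d_min ≈ 0.24

For a single sample (or paired design) of n = 188: d_min = (z_{α/2} + z_β)/√n.
z-sum = 2.241 + 1.036 = 3.277.
d_min = 3.277 / √188 = 3.277 / 13.711 = 0.239.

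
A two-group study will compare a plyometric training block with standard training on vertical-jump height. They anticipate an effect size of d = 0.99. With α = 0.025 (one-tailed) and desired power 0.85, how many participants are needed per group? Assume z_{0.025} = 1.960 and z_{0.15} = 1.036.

n = 19 per group

For two independent groups with equal n: n = 2·((z_{α} + z_β) / d)².
z_{α} + z_β = 1.960 + 1.036 = 2.996.
n = 2 × (2.996 / 0.99)² = 2 × 3.026² = 2 × 9.16 = 18.3.
Round up to the next whole participant.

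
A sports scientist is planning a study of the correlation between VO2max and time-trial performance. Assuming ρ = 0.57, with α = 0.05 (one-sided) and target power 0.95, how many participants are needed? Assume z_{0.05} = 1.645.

Fisher's z: C = ½·ln((1+r)/(1−r)) = ½·ln(3.6512) = 0.6475.
n = ((z_{α} + z_β)/C)² + 3.
(1.645 + 1.645) / 0.6475 = 3.290 / 0.6475 = 5.081.
n = 5.081² + 3 = 25.82 + 3 = 28.8.
Round up.

n = 29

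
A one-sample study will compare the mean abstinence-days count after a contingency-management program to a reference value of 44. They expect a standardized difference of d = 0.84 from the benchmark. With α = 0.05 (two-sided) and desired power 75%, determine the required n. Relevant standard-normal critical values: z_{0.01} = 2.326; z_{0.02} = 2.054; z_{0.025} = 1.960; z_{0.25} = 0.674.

For a one-sample test: n = ((z_{α/2} + z_β) / d)².
z_{α/2} + z_β = 1.960 + 0.674 = 2.634.
n = (2.634 / 0.84)² = 3.136² = 9.83.
Round up.

n = 10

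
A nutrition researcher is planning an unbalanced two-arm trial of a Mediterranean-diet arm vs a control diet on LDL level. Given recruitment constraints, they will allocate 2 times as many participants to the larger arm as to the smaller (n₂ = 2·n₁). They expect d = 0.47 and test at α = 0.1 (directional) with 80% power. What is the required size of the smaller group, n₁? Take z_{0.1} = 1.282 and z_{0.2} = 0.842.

n₁ = 31

With allocation ratio k = n₂/n₁ = 2, Var(x̄₁−x̄₂) = σ²(1/n₁ + 1/(k·n₁)) = σ²·(k+1)/(k·n₁).
So n₁ = (1 + 1/k)·((z_{α} + z_β)/d)² = 1.500 × (2.124/0.47)².
n₁ = 1.500 × 20.42 = 30.6.
Round up: n₁ = 31, giving n₂ = 2 × 31 = 62.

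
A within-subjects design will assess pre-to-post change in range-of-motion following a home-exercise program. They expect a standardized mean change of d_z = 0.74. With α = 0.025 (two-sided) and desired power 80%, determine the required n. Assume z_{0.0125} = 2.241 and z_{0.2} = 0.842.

For a paired (one-sample on differences) test: n = ((z_{α/2} + z_β) / d)².
z_{α/2} + z_β = 2.241 + 0.842 = 3.083.
n = (3.083 / 0.74)² = 4.166² = 17.36.
Round up.

n = 18 pairs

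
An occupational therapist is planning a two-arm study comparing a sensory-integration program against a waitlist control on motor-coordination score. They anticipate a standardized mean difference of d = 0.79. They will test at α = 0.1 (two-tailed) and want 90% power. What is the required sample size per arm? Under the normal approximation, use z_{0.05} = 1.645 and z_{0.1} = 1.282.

n = 28 per group

For two independent groups with equal n: n = 2·((z_{α/2} + z_β) / d)².
z_{α/2} + z_β = 1.645 + 1.282 = 2.927.
n = 2 × (2.927 / 0.79)² = 2 × 3.705² = 2 × 13.73 = 27.5.
Round up to the next whole participant.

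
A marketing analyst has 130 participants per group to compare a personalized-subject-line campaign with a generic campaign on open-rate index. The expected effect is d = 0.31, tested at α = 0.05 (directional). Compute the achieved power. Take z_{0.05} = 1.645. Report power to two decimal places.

power ≈ 0.80

For two equal groups, power = Φ(d·√(n/2) − z_{α}).
d·√(n/2) = 0.31 × √(130/2) = 0.31 × 8.062 = 2.499.
z_β = 2.499 − 1.645 = 0.854.
Power = Φ(0.854) = 0.804.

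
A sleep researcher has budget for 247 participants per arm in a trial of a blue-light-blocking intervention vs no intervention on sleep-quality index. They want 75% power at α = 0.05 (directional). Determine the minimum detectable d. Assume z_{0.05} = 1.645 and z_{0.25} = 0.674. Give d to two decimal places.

d_min ≈ 0.21

For two independent groups of n = 247 each: d_min = (z_{α} + z_β)·√(2/n).
z-sum = 1.645 + 0.674 = 2.319.
d_min = 2.319 × √(2/247) = 2.319 × 0.0900 = 0.209.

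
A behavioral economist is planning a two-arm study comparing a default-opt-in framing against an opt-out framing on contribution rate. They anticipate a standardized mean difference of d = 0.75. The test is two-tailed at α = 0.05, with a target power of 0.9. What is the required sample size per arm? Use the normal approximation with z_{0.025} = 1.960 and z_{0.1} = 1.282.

For two independent groups with equal n: n = 2·((z_{α/2} + z_β) / d)².
z_{α/2} + z_β = 1.960 + 1.282 = 3.242.
n = 2 × (3.242 / 0.75)² = 2 × 4.323² = 2 × 18.69 = 37.4.
Round up to the next whole participant.

n = 38 per group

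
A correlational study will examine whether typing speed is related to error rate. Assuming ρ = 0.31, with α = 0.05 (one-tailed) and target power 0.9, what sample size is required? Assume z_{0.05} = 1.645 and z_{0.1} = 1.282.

n = 87

Fisher's z: C = ½·ln((1+r)/(1−r)) = ½·ln(1.8986) = 0.3205.
n = ((z_{α} + z_β)/C)² + 3.
(1.645 + 1.282) / 0.3205 = 2.927 / 0.3205 = 9.133.
n = 9.133² + 3 = 83.40 + 3 = 86.4.
Round up.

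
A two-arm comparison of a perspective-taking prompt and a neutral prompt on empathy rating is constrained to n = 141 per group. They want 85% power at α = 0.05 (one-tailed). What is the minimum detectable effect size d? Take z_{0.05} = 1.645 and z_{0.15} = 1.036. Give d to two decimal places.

d_min ≈ 0.32

For two independent groups of n = 141 each: d_min = (z_{α} + z_β)·√(2/n).
z-sum = 1.645 + 1.036 = 2.681.
d_min = 2.681 × √(2/141) = 2.681 × 0.1191 = 0.319.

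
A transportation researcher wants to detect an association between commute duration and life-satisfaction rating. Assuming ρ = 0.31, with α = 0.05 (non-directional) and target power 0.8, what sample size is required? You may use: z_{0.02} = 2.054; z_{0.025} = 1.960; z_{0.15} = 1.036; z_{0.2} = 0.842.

n = 80

Fisher's z: C = ½·ln((1+r)/(1−r)) = ½·ln(1.8986) = 0.3205.
n = ((z_{α/2} + z_β)/C)² + 3.
(1.960 + 0.842) / 0.3205 = 2.802 / 0.3205 = 8.743.
n = 8.743² + 3 = 76.43 + 3 = 79.4.
Round up.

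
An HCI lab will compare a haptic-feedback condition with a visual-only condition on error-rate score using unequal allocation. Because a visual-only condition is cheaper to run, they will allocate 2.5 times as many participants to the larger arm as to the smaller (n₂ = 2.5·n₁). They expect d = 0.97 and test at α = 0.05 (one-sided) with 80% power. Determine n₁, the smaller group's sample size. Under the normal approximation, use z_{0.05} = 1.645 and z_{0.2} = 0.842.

With allocation ratio k = n₂/n₁ = 2.5, Var(x̄₁−x̄₂) = σ²(1/n₁ + 1/(k·n₁)) = σ²·(k+1)/(k·n₁).
So n₁ = (1 + 1/k)·((z_{α} + z_β)/d)² = 1.400 × (2.487/0.97)².
n₁ = 1.400 × 6.57 = 9.2.
Round up: n₁ = 10, giving n₂ = 2.5 × 10 = 25.

n₁ = 10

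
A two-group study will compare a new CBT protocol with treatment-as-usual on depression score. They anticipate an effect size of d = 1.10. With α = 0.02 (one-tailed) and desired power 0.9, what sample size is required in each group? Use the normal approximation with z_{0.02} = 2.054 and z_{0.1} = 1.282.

For two independent groups with equal n: n = 2·((z_{α} + z_β) / d)².
z_{α} + z_β = 2.054 + 1.282 = 3.336.
n = 2 × (3.336 / 1.10)² = 2 × 3.033² = 2 × 9.20 = 18.4.
Round up to the next whole participant.

n = 19 per group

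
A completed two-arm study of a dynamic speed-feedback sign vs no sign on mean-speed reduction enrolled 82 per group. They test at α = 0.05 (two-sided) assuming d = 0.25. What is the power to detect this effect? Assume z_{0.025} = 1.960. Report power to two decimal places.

power ≈ 0.36

For two equal groups, power = Φ(d·√(n/2) − z_{α/2}).
d·√(n/2) = 0.25 × √(82/2) = 0.25 × 6.403 = 1.601.
z_β = 1.601 − 1.960 = -0.359.
Power = Φ(-0.359) = 0.360.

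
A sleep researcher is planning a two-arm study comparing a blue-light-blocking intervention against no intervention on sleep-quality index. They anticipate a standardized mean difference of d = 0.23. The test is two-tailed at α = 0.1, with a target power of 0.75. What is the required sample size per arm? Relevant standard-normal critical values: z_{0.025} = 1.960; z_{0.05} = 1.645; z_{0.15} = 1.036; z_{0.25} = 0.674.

n = 204 per group

For two independent groups with equal n: n = 2·((z_{α/2} + z_β) / d)².
z_{α/2} + z_β = 1.645 + 0.674 = 2.319.
n = 2 × (2.319 / 0.23)² = 2 × 10.083² = 2 × 101.66 = 203.3.
Round up to the next whole participant.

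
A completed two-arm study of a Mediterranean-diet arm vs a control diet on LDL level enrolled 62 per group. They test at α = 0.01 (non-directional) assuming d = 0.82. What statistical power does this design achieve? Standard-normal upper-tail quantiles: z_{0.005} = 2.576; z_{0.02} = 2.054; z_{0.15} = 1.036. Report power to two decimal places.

For two equal groups, power = Φ(d·√(n/2) − z_{α/2}).
d·√(n/2) = 0.82 × √(62/2) = 0.82 × 5.568 = 4.566.
z_β = 4.566 − 2.576 = 1.990.
Power = Φ(1.990) = 0.977.

power ≈ 0.98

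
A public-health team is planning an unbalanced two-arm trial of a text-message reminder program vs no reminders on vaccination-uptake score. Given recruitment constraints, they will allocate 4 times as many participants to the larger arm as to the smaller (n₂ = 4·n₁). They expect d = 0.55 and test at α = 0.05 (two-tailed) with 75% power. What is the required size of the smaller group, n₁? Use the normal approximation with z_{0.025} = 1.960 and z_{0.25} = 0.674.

n₁ = 29

With allocation ratio k = n₂/n₁ = 4, Var(x̄₁−x̄₂) = σ²(1/n₁ + 1/(k·n₁)) = σ²·(k+1)/(k·n₁).
So n₁ = (1 + 1/k)·((z_{α/2} + z_β)/d)² = 1.250 × (2.634/0.55)².
n₁ = 1.250 × 22.94 = 28.7.
Round up: n₁ = 29, giving n₂ = 4 × 29 = 116.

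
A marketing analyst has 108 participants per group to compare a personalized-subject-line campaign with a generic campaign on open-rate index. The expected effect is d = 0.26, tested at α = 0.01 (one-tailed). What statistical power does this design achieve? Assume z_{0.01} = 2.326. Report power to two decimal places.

power ≈ 0.34

For two equal groups, power = Φ(d·√(n/2) − z_{α}).
d·√(n/2) = 0.26 × √(108/2) = 0.26 × 7.348 = 1.911.
z_β = 1.911 − 2.326 = -0.415.
Power = Φ(-0.415) = 0.339.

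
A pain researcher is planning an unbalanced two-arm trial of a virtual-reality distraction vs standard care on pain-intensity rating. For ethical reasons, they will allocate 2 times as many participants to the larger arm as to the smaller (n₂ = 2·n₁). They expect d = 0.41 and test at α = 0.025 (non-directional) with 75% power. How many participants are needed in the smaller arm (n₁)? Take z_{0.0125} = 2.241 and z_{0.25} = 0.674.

With allocation ratio k = n₂/n₁ = 2, Var(x̄₁−x̄₂) = σ²(1/n₁ + 1/(k·n₁)) = σ²·(k+1)/(k·n₁).
So n₁ = (1 + 1/k)·((z_{α/2} + z_β)/d)² = 1.500 × (2.915/0.41)².
n₁ = 1.500 × 50.55 = 75.8.
Round up: n₁ = 76, giving n₂ = 2 × 76 = 152.

n₁ = 76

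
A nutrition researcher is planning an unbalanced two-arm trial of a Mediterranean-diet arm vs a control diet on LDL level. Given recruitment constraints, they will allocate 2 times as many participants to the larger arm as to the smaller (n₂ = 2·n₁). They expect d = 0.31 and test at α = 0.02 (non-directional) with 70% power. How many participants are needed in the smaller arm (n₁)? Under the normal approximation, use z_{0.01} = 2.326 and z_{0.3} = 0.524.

n₁ = 127

With allocation ratio k = n₂/n₁ = 2, Var(x̄₁−x̄₂) = σ²(1/n₁ + 1/(k·n₁)) = σ²·(k+1)/(k·n₁).
So n₁ = (1 + 1/k)·((z_{α/2} + z_β)/d)² = 1.500 × (2.850/0.31)².
n₁ = 1.500 × 84.52 = 126.8.
Round up: n₁ = 127, giving n₂ = 2 × 127 = 254.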